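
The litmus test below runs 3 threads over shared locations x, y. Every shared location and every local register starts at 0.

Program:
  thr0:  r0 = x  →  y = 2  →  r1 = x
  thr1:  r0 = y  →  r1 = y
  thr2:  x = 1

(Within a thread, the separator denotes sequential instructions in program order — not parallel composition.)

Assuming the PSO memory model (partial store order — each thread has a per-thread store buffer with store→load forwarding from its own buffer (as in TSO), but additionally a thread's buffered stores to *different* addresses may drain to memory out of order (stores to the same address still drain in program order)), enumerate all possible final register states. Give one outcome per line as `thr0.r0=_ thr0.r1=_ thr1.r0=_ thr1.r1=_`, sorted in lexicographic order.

thr0.r0=0 thr0.r1=0 thr1.r0=0 thr1.r1=0
thr0.r0=0 thr0.r1=0 thr1.r0=0 thr1.r1=2
thr0.r0=0 thr0.r1=0 thr1.r0=2 thr1.r1=2
thr0.r0=0 thr0.r1=1 thr1.r0=0 thr1.r1=0
thr0.r0=0 thr0.r1=1 thr1.r0=0 thr1.r1=2
thr0.r0=0 thr0.r1=1 thr1.r0=2 thr1.r1=2
thr0.r0=1 thr0.r1=1 thr1.r0=0 thr1.r1=0
thr0.r0=1 thr0.r1=1 thr1.r0=0 thr1.r1=2
thr0.r0=1 thr0.r1=1 thr1.r0=2 thr1.r1=2

outcome vector order: (thr0.r0,thr0.r1,thr1.r0,thr1.r1)
|PSO outcomes| = 9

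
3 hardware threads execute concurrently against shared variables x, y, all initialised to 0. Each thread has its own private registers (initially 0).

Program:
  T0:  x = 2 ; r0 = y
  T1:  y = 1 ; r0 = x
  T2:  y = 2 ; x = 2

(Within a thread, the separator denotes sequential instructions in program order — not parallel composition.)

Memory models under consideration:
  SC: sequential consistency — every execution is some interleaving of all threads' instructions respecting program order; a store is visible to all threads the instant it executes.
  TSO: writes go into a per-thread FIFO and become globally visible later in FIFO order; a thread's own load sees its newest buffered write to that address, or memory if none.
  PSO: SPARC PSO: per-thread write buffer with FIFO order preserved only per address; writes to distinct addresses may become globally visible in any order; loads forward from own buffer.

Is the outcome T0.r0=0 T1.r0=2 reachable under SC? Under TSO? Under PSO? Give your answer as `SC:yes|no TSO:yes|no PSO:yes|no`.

outcome vector order: (T0.r0,T1.r0)
[SC] allowed = {(0,2), (1,0), (1,2), (2,0), (2,2)}
[TSO] allowed = {(0,0), (0,2), (1,0), (1,2), (2,0), (2,2)}
[PSO] allowed = {(0,0), (0,2), (1,0), (1,2), (2,0), (2,2)}
target (0,2) ∈ {SC,TSO,PSO}

SC:yes TSO:yes PSO:yes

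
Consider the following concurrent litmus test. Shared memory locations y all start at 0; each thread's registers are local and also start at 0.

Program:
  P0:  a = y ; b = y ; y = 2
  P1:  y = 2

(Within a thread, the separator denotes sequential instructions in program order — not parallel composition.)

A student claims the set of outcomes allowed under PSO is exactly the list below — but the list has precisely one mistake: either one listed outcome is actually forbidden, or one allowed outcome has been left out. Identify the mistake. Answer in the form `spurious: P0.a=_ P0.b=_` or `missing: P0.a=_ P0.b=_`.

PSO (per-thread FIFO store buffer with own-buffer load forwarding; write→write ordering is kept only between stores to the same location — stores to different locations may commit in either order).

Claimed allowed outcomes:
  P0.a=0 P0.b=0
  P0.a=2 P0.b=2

missing: P0.a=0 P0.b=2

outcome vector order: (P0.a,P0.b)
PSO (3): 00, 02, 22
PSO∖claimed = {02}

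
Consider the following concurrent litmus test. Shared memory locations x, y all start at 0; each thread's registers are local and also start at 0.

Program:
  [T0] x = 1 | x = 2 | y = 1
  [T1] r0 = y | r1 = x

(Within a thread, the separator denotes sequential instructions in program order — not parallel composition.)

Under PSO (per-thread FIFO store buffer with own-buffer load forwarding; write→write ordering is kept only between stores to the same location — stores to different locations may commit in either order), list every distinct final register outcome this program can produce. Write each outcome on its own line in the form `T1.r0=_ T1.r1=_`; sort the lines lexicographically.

outcome vector order: (T1.r0,T1.r1)
|PSO outcomes| = 6

T1.r0=0 T1.r1=0
T1.r0=0 T1.r1=1
T1.r0=0 T1.r1=2
T1.r0=1 T1.r1=0
T1.r0=1 T1.r1=1
T1.r0=1 T1.r1=2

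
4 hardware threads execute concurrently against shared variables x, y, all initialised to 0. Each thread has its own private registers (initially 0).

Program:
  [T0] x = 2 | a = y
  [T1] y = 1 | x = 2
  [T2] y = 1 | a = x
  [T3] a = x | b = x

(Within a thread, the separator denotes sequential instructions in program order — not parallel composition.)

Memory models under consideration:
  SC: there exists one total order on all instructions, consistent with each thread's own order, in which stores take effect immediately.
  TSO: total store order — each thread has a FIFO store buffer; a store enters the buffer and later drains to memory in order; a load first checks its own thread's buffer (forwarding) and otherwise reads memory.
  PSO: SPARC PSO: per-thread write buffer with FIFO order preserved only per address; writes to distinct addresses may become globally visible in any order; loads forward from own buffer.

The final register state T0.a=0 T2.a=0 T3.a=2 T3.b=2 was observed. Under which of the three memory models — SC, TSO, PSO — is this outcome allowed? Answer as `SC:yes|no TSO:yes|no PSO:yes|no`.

outcome vector order: (T0.a,T2.a,T3.a,T3.b)
SC (9): (0,2,0,0), (0,2,0,2), (0,2,2,2), (1,0,0,0), (1,0,0,2), (1,0,2,2), (1,2,0,0), (1,2,0,2), (1,2,2,2)
TSO (12): (0,0,0,0), (0,0,0,2), (0,0,2,2), (0,2,0,0), (0,2,0,2), (0,2,2,2), (1,0,0,0), (1,0,0,2), (1,0,2,2), (1,2,0,0), (1,2,0,2), (1,2,2,2)
PSO (12): (0,0,0,0), (0,0,0,2), (0,0,2,2), (0,2,0,0), (0,2,0,2), (0,2,2,2), (1,0,0,0), (1,0,0,2), (1,0,2,2), (1,2,0,0), (1,2,0,2), (1,2,2,2)
target (0,0,2,2) ∈ {TSO,PSO}

SC:no TSO:yes PSO:yes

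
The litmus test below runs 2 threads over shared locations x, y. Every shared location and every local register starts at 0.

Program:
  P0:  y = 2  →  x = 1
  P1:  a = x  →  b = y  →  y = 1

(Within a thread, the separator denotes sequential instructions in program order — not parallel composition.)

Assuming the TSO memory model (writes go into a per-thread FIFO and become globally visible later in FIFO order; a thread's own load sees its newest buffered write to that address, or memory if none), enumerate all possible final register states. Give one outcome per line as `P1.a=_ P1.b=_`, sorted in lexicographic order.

P1.a=0 P1.b=0
P1.a=0 P1.b=2
P1.a=1 P1.b=2

outcome vector order: (P1.a,P1.b)
|TSO outcomes| = 3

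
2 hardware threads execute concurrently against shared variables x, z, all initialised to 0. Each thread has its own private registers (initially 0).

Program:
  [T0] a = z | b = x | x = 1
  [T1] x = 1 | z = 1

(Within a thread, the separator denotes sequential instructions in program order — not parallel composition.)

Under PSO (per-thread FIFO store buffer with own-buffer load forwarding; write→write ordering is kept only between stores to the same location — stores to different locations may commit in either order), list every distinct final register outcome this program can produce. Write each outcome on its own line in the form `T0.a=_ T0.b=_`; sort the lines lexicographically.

T0.a=0 T0.b=0
T0.a=0 T0.b=1
T0.a=1 T0.b=0
T0.a=1 T0.b=1

outcome vector order: (T0.a,T0.b)
|PSO outcomes| = 4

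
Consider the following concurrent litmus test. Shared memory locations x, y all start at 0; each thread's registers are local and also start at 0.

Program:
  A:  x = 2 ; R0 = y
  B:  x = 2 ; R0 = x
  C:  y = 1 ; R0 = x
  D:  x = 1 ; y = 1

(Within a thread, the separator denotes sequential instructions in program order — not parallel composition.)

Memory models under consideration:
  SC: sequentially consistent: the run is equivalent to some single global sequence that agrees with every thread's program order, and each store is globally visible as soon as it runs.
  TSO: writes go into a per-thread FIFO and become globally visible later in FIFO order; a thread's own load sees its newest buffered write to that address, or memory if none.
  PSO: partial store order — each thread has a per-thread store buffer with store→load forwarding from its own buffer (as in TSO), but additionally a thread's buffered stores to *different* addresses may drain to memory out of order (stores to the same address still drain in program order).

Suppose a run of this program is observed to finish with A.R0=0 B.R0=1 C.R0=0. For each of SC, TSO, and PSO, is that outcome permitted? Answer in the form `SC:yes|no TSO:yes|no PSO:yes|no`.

SC:no TSO:yes PSO:yes

outcome vector order: (A.R0,B.R0,C.R0)
under SC → 0/1/1, 0/1/2, 0/2/1, 0/2/2, 1/1/0, 1/1/1, 1/1/2, 1/2/0, 1/2/1, 1/2/2
under TSO → 0/1/0, 0/1/1, 0/1/2, 0/2/0, 0/2/1, 0/2/2, 1/1/0, 1/1/1, 1/1/2, 1/2/0, 1/2/1, 1/2/2
under PSO → 0/1/0, 0/1/1, 0/1/2, 0/2/0, 0/2/1, 0/2/2, 1/1/0, 1/1/1, 1/1/2, 1/2/0, 1/2/1, 1/2/2
target 0/1/0 ∈ {TSO,PSO}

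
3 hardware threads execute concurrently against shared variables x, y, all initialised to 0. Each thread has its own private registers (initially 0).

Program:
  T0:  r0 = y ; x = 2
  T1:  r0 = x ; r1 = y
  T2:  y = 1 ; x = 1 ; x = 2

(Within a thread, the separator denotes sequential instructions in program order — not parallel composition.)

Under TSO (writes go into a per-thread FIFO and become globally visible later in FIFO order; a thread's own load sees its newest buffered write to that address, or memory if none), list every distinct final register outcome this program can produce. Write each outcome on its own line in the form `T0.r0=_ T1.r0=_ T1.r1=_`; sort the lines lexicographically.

T0.r0=0 T1.r0=0 T1.r1=0
T0.r0=0 T1.r0=0 T1.r1=1
T0.r0=0 T1.r0=1 T1.r1=1
T0.r0=0 T1.r0=2 T1.r1=0
T0.r0=0 T1.r0=2 T1.r1=1
T0.r0=1 T1.r0=0 T1.r1=0
T0.r0=1 T1.r0=0 T1.r1=1
T0.r0=1 T1.r0=1 T1.r1=1
T0.r0=1 T1.r0=2 T1.r1=1

outcome vector order: (T0.r0,T1.r0,T1.r1)
|TSO outcomes| = 9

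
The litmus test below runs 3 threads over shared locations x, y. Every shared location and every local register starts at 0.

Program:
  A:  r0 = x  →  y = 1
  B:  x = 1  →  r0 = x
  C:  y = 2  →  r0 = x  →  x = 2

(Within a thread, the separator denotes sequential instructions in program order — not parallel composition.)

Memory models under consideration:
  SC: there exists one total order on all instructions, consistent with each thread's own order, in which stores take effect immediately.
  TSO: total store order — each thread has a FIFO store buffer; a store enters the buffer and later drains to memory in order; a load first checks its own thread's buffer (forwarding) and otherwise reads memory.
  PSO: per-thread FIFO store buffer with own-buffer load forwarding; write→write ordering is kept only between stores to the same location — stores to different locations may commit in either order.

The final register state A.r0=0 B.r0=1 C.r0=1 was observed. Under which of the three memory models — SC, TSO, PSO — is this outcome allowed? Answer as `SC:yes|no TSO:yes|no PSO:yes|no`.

outcome vector order: (A.r0,B.r0,C.r0)
SC (12): (0,1,0) (0,1,1) (0,2,0) (0,2,1) (1,1,0) (1,1,1) (1,2,0) (1,2,1) (2,1,0) (2,1,1) (2,2,0) (2,2,1)
TSO (12): (0,1,0) (0,1,1) (0,2,0) (0,2,1) (1,1,0) (1,1,1) (1,2,0) (1,2,1) (2,1,0) (2,1,1) (2,2,0) (2,2,1)
PSO (12): (0,1,0) (0,1,1) (0,2,0) (0,2,1) (1,1,0) (1,1,1) (1,2,0) (1,2,1) (2,1,0) (2,1,1) (2,2,0) (2,2,1)
target (0,1,1) ∈ {SC,TSO,PSO}

SC:yes TSO:yes PSO:yes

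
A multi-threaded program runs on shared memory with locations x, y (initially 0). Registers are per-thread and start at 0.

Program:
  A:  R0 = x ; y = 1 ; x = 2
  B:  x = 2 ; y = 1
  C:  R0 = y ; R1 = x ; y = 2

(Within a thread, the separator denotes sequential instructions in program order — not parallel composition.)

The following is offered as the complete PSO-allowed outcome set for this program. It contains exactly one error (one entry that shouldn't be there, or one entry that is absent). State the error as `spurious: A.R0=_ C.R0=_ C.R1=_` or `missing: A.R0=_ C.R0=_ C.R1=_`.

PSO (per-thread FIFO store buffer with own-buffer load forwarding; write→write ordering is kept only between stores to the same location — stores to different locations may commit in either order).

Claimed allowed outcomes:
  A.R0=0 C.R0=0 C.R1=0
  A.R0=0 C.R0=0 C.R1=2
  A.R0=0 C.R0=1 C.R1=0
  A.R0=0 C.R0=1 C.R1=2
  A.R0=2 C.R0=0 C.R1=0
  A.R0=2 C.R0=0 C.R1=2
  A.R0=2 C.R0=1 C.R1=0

outcome vector order: (A.R0,C.R0,C.R1)
[PSO] allowed = {0/0/0 0/0/2 0/1/0 0/1/2 2/0/0 2/0/2 2/1/0 2/1/2}
PSO∖claimed = {2/1/2}

missing: A.R0=2 C.R0=1 C.R1=2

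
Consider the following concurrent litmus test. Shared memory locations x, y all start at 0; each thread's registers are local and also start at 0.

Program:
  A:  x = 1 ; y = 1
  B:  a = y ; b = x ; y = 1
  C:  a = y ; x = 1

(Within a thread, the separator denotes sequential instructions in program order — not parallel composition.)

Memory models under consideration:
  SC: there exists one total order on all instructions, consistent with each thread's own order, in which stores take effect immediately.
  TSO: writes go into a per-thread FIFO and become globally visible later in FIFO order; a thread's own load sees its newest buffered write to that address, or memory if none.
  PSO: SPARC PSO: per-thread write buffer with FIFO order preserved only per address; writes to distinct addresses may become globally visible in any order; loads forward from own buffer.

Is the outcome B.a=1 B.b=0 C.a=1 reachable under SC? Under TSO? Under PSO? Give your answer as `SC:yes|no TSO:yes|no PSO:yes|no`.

outcome vector order: (B.a,B.b,C.a)
SC (6): (0,0,0) (0,0,1) (0,1,0) (0,1,1) (1,1,0) (1,1,1)
TSO (6): (0,0,0) (0,0,1) (0,1,0) (0,1,1) (1,1,0) (1,1,1)
PSO (8): (0,0,0) (0,0,1) (0,1,0) (0,1,1) (1,0,0) (1,0,1) (1,1,0) (1,1,1)
target (1,0,1) ∈ {PSO}

SC:no TSO:no PSO:yes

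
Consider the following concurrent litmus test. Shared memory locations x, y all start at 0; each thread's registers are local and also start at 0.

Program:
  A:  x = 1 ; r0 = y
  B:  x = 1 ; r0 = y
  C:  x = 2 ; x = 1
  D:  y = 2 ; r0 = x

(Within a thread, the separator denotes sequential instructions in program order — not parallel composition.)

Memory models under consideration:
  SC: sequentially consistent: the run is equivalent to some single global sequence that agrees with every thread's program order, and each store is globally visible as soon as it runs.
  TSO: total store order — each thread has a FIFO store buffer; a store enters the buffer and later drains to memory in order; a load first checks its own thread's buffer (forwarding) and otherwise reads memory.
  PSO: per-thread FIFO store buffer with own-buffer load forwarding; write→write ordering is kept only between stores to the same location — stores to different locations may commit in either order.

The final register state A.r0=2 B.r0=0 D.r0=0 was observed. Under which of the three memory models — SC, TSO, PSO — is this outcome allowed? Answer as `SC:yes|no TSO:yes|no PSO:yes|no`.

SC:no TSO:yes PSO:yes

outcome vector order: (A.r0,B.r0,D.r0)
SC: 9 outcomes — {(0,0,1), (0,0,2), (0,2,1), (0,2,2), (2,0,1), (2,0,2), (2,2,0), (2,2,1), (2,2,2)}
TSO: 12 outcomes — {(0,0,0), (0,0,1), (0,0,2), (0,2,0), (0,2,1), (0,2,2), (2,0,0), (2,0,1), (2,0,2), (2,2,0), (2,2,1), (2,2,2)}
PSO: 12 outcomes — {(0,0,0), (0,0,1), (0,0,2), (0,2,0), (0,2,1), (0,2,2), (2,0,0), (2,0,1), (2,0,2), (2,2,0), (2,2,1), (2,2,2)}
target (2,0,0) ∈ {TSO,PSO}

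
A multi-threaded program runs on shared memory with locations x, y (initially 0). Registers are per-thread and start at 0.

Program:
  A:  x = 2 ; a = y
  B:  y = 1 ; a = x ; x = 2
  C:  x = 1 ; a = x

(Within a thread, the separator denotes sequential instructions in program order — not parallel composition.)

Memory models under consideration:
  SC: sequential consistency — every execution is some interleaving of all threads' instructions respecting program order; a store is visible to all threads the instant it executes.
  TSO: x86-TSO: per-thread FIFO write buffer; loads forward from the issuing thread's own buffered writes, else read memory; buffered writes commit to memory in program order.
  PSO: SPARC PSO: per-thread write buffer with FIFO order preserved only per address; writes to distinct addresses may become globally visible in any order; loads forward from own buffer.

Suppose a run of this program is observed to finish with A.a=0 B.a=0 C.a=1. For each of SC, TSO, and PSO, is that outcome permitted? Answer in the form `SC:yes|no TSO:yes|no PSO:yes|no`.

outcome vector order: (A.a,B.a,C.a)
under SC → (0,1,1), (0,1,2), (0,2,1), (0,2,2), (1,0,1), (1,0,2), (1,1,1), (1,1,2), (1,2,1), (1,2,2)
under TSO → (0,0,1), (0,0,2), (0,1,1), (0,1,2), (0,2,1), (0,2,2), (1,0,1), (1,0,2), (1,1,1), (1,1,2), (1,2,1), (1,2,2)
under PSO → (0,0,1), (0,0,2), (0,1,1), (0,1,2), (0,2,1), (0,2,2), (1,0,1), (1,0,2), (1,1,1), (1,1,2), (1,2,1), (1,2,2)
target (0,0,1) ∈ {TSO,PSO}

SC:no TSO:yes PSO:yes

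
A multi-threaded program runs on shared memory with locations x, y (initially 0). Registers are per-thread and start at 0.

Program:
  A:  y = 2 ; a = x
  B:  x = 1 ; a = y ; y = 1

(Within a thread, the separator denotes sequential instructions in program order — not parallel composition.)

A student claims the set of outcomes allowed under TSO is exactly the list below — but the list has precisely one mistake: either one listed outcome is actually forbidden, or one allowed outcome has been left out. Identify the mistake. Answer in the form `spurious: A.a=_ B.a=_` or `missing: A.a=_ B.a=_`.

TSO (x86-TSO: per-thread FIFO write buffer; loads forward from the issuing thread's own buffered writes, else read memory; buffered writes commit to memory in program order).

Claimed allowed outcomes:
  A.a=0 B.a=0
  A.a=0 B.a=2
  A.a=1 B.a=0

outcome vector order: (A.a,B.a)
[TSO] allowed = {(0,0), (0,2), (1,0), (1,2)}
TSO∖claimed = {(1,2)}

missing: A.a=1 B.a=2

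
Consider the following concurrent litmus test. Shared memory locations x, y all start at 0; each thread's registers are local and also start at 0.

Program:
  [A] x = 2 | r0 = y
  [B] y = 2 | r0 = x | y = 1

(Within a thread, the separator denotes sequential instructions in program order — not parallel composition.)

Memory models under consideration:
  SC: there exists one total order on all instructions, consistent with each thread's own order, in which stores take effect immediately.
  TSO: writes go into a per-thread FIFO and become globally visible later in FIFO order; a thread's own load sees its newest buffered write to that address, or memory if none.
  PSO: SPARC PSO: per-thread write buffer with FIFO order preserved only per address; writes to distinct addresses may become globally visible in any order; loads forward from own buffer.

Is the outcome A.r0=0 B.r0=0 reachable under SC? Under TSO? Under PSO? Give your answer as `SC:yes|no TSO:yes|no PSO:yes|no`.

outcome vector order: (A.r0,B.r0)
SC (5): 0/2 1/0 1/2 2/0 2/2
TSO (6): 0/0 0/2 1/0 1/2 2/0 2/2
PSO (6): 0/0 0/2 1/0 1/2 2/0 2/2
target 0/0 ∈ {TSO,PSO}

SC:no TSO:yes PSO:yes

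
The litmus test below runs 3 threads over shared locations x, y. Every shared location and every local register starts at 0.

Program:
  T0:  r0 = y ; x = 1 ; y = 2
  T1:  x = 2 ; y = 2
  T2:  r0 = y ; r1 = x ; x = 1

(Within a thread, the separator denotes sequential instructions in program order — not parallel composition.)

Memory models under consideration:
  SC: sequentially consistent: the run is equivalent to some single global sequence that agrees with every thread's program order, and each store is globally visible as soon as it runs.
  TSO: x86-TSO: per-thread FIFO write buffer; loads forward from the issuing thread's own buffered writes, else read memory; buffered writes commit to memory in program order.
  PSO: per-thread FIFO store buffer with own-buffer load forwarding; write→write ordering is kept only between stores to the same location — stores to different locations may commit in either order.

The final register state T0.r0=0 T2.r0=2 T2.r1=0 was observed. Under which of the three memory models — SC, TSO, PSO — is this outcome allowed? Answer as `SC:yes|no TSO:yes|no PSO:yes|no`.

outcome vector order: (T0.r0,T2.r0,T2.r1)
[SC] allowed = {<0 0 0>; <0 0 1>; <0 0 2>; <0 2 1>; <0 2 2>; <2 0 0>; <2 0 1>; <2 0 2>; <2 2 1>; <2 2 2>}
[TSO] allowed = {<0 0 0>; <0 0 1>; <0 0 2>; <0 2 1>; <0 2 2>; <2 0 0>; <2 0 1>; <2 0 2>; <2 2 1>; <2 2 2>}
[PSO] allowed = {<0 0 0>; <0 0 1>; <0 0 2>; <0 2 0>; <0 2 1>; <0 2 2>; <2 0 0>; <2 0 1>; <2 0 2>; <2 2 0>; <2 2 1>; <2 2 2>}
target <0 2 0> ∈ {PSO}

SC:no TSO:no PSO:yes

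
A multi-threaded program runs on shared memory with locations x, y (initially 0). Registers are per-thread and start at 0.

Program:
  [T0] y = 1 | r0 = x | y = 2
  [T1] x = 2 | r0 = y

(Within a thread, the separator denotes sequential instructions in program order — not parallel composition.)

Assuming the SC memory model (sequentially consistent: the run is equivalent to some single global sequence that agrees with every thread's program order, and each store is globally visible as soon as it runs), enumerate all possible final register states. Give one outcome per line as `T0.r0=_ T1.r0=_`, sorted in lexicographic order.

T0.r0=0 T1.r0=1
T0.r0=0 T1.r0=2
T0.r0=2 T1.r0=0
T0.r0=2 T1.r0=1
T0.r0=2 T1.r0=2

outcome vector order: (T0.r0,T1.r0)
|SC outcomes| = 5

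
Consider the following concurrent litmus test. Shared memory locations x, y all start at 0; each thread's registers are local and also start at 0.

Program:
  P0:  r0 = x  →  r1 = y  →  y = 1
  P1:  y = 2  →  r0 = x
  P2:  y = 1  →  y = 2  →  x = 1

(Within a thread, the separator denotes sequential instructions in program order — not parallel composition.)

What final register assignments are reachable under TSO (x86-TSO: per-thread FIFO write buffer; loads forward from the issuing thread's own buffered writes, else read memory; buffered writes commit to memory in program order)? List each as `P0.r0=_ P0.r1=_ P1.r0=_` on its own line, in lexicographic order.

outcome vector order: (P0.r0,P0.r1,P1.r0)
|TSO outcomes| = 8

P0.r0=0 P0.r1=0 P1.r0=0
P0.r0=0 P0.r1=0 P1.r0=1
P0.r0=0 P0.r1=1 P1.r0=0
P0.r0=0 P0.r1=1 P1.r0=1
P0.r0=0 P0.r1=2 P1.r0=0
P0.r0=0 P0.r1=2 P1.r0=1
P0.r0=1 P0.r1=2 P1.r0=0
P0.r0=1 P0.r1=2 P1.r0=1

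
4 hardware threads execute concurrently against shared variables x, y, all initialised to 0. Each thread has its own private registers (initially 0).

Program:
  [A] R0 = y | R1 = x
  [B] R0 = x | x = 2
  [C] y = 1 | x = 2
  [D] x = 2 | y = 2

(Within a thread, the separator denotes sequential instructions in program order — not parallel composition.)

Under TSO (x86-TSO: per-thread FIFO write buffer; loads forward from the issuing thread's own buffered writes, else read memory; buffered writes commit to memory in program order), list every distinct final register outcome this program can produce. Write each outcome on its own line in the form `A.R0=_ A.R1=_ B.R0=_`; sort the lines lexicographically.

A.R0=0 A.R1=0 B.R0=0
A.R0=0 A.R1=0 B.R0=2
A.R0=0 A.R1=2 B.R0=0
A.R0=0 A.R1=2 B.R0=2
A.R0=1 A.R1=0 B.R0=0
A.R0=1 A.R1=0 B.R0=2
A.R0=1 A.R1=2 B.R0=0
A.R0=1 A.R1=2 B.R0=2
A.R0=2 A.R1=2 B.R0=0
A.R0=2 A.R1=2 B.R0=2

outcome vector order: (A.R0,A.R1,B.R0)
|TSO outcomes| = 10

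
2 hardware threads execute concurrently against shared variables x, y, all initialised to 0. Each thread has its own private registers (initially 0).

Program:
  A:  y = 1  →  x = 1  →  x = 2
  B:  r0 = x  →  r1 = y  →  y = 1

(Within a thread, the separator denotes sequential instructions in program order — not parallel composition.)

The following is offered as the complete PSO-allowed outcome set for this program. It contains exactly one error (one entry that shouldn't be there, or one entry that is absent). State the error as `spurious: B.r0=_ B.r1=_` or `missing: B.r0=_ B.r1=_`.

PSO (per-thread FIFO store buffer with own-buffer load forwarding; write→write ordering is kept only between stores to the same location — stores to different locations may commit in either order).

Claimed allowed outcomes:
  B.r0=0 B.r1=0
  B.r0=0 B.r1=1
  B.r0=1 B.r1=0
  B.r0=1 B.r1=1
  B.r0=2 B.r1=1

missing: B.r0=2 B.r1=0

outcome vector order: (B.r0,B.r1)
PSO (6): (0,0), (0,1), (1,0), (1,1), (2,0), (2,1)
PSO∖claimed = {(2,0)}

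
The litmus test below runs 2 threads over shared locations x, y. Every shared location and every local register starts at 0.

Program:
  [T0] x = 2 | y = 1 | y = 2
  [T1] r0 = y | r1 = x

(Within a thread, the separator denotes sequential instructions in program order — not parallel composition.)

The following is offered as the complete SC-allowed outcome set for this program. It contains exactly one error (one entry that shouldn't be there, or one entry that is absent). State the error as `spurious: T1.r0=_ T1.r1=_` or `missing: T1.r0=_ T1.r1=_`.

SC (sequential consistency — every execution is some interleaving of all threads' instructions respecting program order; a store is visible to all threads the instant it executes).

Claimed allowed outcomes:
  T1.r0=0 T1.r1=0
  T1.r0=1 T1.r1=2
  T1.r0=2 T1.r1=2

missing: T1.r0=0 T1.r1=2

outcome vector order: (T1.r0,T1.r1)
under SC → 0/0, 0/2, 1/2, 2/2
SC∖claimed = {0/2}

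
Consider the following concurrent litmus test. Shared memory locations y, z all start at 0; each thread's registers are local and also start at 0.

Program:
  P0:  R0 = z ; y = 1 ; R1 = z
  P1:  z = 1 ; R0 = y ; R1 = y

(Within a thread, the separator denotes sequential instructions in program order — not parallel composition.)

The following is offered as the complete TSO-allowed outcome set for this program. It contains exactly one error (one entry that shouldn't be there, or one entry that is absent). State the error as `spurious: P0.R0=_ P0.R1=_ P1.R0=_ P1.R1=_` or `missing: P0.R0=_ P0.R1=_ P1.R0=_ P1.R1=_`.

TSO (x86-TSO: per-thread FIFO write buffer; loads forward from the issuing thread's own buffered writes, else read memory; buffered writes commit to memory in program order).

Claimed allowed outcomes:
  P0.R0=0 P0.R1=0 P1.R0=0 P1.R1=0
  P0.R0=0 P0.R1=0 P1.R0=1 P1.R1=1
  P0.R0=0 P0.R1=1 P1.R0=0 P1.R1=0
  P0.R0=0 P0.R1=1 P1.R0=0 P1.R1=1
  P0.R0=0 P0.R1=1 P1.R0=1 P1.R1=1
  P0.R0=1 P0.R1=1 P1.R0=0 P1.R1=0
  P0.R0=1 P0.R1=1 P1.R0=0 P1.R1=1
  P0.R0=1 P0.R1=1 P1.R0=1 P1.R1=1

outcome vector order: (P0.R0,P0.R1,P1.R0,P1.R1)
under TSO → (0,0,0,0) (0,0,0,1) (0,0,1,1) (0,1,0,0) (0,1,0,1) (0,1,1,1) (1,1,0,0) (1,1,0,1) (1,1,1,1)
TSO∖claimed = {(0,0,0,1)}

missing: P0.R0=0 P0.R1=0 P1.R0=0 P1.R1=1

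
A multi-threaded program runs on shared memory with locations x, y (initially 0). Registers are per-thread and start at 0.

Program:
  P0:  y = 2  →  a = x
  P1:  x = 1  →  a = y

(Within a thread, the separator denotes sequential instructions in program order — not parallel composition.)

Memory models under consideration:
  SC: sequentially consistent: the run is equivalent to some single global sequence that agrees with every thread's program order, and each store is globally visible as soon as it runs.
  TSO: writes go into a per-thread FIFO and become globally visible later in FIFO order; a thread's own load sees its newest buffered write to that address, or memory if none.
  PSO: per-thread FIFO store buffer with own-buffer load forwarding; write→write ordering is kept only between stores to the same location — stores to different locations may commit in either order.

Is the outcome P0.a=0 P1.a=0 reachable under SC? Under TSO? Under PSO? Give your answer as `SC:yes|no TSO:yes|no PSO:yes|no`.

outcome vector order: (P0.a,P1.a)
SC: 3 outcomes — {<0 2>, <1 0>, <1 2>}
TSO: 4 outcomes — {<0 0>, <0 2>, <1 0>, <1 2>}
PSO: 4 outcomes — {<0 0>, <0 2>, <1 0>, <1 2>}
target <0 0> ∈ {TSO,PSO}

SC:no TSO:yes PSO:yes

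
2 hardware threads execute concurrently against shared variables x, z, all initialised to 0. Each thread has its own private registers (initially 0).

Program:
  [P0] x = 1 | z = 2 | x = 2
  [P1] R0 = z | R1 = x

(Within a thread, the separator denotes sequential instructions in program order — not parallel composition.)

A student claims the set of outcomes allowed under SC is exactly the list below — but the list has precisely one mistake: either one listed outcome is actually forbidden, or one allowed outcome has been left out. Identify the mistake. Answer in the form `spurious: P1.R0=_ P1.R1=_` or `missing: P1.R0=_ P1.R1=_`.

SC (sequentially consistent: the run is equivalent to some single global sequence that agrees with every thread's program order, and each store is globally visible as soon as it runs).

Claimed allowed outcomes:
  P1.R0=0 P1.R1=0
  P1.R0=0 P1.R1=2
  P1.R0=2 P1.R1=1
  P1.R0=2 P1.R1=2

outcome vector order: (P1.R0,P1.R1)
under SC → <0 0> <0 1> <0 2> <2 1> <2 2>
SC∖claimed = {<0 1>}

missing: P1.R0=0 P1.R1=1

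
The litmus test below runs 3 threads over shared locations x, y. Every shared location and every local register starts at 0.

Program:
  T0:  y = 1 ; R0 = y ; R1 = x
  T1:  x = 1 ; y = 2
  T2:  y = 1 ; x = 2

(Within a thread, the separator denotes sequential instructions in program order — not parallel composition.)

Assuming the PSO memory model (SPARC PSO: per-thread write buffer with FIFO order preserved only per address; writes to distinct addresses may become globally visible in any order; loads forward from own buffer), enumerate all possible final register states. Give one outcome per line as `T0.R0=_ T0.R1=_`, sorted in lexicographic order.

T0.R0=1 T0.R1=0
T0.R0=1 T0.R1=1
T0.R0=1 T0.R1=2
T0.R0=2 T0.R1=0
T0.R0=2 T0.R1=1
T0.R0=2 T0.R1=2

outcome vector order: (T0.R0,T0.R1)
|PSO outcomes| = 6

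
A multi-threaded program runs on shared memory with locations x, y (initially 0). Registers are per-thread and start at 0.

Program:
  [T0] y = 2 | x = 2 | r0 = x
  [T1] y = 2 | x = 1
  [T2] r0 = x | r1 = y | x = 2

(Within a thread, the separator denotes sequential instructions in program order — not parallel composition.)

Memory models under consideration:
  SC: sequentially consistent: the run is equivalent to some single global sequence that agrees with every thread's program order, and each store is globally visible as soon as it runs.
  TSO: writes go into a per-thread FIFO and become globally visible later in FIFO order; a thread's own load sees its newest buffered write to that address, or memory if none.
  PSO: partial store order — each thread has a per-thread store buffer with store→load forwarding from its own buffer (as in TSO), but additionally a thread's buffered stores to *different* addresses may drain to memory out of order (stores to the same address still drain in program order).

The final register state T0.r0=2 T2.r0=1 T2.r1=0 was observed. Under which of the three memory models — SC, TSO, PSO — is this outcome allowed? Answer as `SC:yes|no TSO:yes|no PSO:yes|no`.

outcome vector order: (T0.r0,T2.r0,T2.r1)
SC: 8 outcomes — {(1,0,0), (1,0,2), (1,1,2), (1,2,2), (2,0,0), (2,0,2), (2,1,2), (2,2,2)}
TSO: 8 outcomes — {(1,0,0), (1,0,2), (1,1,2), (1,2,2), (2,0,0), (2,0,2), (2,1,2), (2,2,2)}
PSO: 12 outcomes — {(1,0,0), (1,0,2), (1,1,0), (1,1,2), (1,2,0), (1,2,2), (2,0,0), (2,0,2), (2,1,0), (2,1,2), (2,2,0), (2,2,2)}
target (2,1,0) ∈ {PSO}

SC:no TSO:no PSO:yes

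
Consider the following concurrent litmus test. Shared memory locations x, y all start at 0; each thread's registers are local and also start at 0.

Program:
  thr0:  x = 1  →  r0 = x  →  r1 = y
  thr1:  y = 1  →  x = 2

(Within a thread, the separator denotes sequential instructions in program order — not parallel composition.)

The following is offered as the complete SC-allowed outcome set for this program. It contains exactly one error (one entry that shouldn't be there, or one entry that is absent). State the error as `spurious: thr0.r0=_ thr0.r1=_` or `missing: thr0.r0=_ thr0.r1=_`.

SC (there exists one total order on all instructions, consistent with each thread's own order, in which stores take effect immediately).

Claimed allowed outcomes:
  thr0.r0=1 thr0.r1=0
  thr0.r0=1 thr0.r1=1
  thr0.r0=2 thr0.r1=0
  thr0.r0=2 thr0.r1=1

spurious: thr0.r0=2 thr0.r1=0

outcome vector order: (thr0.r0,thr0.r1)
under SC → 1/0; 1/1; 2/1
claimed∖SC = {2/0}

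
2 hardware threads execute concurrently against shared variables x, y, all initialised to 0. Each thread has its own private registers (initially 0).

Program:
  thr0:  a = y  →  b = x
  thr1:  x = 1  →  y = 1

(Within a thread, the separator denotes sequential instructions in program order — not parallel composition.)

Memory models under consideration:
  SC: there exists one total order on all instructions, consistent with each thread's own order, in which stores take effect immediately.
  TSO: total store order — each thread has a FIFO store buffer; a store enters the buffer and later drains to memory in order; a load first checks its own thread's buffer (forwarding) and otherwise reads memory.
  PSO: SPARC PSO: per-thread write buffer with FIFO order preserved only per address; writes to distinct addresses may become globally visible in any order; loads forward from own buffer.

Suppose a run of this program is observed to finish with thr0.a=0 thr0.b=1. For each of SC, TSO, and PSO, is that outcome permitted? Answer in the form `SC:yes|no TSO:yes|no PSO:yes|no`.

outcome vector order: (thr0.a,thr0.b)
under SC → <0 0>; <0 1>; <1 1>
under TSO → <0 0>; <0 1>; <1 1>
under PSO → <0 0>; <0 1>; <1 0>; <1 1>
target <0 1> ∈ {SC,TSO,PSO}

SC:yes TSO:yes PSO:yes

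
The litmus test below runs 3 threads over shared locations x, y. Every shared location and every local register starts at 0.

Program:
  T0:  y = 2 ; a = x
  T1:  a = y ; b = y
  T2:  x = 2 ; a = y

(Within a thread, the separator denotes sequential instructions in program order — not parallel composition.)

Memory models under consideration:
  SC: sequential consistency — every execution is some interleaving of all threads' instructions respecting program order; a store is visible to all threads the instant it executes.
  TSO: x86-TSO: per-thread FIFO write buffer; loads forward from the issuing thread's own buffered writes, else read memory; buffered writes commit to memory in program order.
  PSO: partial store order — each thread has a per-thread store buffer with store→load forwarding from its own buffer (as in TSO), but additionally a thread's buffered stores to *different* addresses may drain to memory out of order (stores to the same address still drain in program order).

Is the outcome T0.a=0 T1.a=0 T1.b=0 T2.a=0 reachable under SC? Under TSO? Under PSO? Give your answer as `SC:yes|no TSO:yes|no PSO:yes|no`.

outcome vector order: (T0.a,T1.a,T1.b,T2.a)
SC: 9 outcomes — {0002 0022 0222 2000 2002 2020 2022 2220 2222}
TSO: 12 outcomes — {0000 0002 0020 0022 0220 0222 2000 2002 2020 2022 2220 2222}
PSO: 12 outcomes — {0000 0002 0020 0022 0220 0222 2000 2002 2020 2022 2220 2222}
target 0000 ∈ {TSO,PSO}

SC:no TSO:yes PSO:yes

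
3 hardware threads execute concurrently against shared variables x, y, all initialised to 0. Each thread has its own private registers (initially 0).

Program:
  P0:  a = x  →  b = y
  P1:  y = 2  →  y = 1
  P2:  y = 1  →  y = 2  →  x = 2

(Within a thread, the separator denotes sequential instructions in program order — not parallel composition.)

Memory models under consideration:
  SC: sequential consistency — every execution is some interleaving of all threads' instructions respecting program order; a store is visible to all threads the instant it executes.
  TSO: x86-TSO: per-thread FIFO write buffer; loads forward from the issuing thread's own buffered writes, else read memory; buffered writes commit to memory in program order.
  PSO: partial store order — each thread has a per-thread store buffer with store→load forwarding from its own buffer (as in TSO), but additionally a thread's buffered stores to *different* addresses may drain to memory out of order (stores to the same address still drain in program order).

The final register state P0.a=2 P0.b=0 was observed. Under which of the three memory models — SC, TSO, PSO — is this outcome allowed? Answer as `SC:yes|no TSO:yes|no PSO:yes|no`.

outcome vector order: (P0.a,P0.b)
SC (5): (0,0) (0,1) (0,2) (2,1) (2,2)
TSO (5): (0,0) (0,1) (0,2) (2,1) (2,2)
PSO (6): (0,0) (0,1) (0,2) (2,0) (2,1) (2,2)
target (2,0) ∈ {PSO}

SC:no TSO:no PSO:yes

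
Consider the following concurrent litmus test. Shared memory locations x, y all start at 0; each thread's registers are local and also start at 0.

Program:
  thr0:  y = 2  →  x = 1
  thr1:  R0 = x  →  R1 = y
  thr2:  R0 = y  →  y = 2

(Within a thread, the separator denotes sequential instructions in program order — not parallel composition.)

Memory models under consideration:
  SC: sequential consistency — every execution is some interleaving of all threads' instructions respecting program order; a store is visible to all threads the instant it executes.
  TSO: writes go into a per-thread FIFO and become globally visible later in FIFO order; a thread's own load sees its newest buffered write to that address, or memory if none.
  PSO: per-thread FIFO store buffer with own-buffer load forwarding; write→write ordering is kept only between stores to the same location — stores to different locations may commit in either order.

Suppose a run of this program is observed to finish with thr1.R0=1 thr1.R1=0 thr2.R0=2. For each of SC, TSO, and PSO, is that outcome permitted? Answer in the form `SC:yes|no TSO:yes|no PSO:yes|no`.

outcome vector order: (thr1.R0,thr1.R1,thr2.R0)
under SC → (0,0,0); (0,0,2); (0,2,0); (0,2,2); (1,2,0); (1,2,2)
under TSO → (0,0,0); (0,0,2); (0,2,0); (0,2,2); (1,2,0); (1,2,2)
under PSO → (0,0,0); (0,0,2); (0,2,0); (0,2,2); (1,0,0); (1,0,2); (1,2,0); (1,2,2)
target (1,0,2) ∈ {PSO}

SC:no TSO:no PSO:yes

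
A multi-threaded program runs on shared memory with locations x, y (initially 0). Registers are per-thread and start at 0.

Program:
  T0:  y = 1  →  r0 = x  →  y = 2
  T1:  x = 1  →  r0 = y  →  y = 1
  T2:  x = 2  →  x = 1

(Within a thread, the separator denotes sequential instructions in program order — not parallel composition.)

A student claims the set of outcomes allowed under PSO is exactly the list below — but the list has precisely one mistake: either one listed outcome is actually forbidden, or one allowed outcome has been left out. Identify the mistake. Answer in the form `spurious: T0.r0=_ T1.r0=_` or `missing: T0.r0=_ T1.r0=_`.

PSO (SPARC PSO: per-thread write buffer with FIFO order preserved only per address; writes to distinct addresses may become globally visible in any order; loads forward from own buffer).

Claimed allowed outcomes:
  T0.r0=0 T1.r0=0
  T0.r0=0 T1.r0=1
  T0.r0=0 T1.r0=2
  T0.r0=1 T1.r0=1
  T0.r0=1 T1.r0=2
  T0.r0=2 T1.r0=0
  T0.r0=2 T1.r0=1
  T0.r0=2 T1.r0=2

outcome vector order: (T0.r0,T1.r0)
under PSO → 00, 01, 02, 10, 11, 12, 20, 21, 22
PSO∖claimed = {10}

missing: T0.r0=1 T1.r0=0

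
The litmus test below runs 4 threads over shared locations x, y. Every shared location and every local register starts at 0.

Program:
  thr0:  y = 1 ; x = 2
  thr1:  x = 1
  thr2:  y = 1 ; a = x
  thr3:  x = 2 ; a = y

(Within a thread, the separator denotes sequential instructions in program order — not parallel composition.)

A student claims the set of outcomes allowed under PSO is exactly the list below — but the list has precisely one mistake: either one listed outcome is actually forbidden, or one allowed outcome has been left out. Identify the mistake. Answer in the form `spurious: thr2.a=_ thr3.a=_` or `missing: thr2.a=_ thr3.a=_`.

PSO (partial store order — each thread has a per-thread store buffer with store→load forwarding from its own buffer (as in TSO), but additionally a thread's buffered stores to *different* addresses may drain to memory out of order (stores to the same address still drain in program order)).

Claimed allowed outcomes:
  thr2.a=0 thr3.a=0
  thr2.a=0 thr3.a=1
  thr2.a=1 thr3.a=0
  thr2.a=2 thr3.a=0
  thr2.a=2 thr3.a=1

missing: thr2.a=1 thr3.a=1

outcome vector order: (thr2.a,thr3.a)
under PSO → <0 0> <0 1> <1 0> <1 1> <2 0> <2 1>
PSO∖claimed = {<1 1>}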